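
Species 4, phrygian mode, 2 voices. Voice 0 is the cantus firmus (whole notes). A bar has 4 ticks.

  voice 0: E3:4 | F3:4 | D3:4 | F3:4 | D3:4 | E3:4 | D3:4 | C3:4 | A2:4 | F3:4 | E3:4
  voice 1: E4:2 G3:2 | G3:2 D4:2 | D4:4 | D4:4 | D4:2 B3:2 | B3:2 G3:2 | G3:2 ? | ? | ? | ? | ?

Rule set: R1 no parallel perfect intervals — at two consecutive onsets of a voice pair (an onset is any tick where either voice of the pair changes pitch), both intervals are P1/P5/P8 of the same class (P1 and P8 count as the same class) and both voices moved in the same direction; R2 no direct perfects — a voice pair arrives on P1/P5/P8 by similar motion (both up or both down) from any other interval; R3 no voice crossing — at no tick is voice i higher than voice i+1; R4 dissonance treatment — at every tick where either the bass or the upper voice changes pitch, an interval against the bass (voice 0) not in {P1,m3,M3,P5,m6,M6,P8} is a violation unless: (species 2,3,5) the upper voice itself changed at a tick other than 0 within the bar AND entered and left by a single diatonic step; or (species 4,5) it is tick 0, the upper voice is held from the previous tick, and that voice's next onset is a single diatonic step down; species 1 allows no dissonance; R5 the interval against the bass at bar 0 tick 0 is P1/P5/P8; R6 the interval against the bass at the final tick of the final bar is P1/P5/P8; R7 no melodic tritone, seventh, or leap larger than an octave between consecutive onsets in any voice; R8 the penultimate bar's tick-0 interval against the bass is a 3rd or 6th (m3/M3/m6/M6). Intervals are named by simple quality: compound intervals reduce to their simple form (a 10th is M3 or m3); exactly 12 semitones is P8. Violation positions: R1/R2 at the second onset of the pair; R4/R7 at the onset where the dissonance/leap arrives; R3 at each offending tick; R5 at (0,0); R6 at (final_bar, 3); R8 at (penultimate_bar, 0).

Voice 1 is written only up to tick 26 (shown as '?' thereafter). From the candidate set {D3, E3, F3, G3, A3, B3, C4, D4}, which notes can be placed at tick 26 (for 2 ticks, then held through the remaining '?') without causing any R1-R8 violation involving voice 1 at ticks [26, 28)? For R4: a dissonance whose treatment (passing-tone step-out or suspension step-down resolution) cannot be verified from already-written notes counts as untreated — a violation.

{A3, B3, D3, D4, F3, G3}

D3: legal
E3: violates R4
F3: legal
G3: legal
A3: legal
B3: legal
C4: violates R4
D4: legal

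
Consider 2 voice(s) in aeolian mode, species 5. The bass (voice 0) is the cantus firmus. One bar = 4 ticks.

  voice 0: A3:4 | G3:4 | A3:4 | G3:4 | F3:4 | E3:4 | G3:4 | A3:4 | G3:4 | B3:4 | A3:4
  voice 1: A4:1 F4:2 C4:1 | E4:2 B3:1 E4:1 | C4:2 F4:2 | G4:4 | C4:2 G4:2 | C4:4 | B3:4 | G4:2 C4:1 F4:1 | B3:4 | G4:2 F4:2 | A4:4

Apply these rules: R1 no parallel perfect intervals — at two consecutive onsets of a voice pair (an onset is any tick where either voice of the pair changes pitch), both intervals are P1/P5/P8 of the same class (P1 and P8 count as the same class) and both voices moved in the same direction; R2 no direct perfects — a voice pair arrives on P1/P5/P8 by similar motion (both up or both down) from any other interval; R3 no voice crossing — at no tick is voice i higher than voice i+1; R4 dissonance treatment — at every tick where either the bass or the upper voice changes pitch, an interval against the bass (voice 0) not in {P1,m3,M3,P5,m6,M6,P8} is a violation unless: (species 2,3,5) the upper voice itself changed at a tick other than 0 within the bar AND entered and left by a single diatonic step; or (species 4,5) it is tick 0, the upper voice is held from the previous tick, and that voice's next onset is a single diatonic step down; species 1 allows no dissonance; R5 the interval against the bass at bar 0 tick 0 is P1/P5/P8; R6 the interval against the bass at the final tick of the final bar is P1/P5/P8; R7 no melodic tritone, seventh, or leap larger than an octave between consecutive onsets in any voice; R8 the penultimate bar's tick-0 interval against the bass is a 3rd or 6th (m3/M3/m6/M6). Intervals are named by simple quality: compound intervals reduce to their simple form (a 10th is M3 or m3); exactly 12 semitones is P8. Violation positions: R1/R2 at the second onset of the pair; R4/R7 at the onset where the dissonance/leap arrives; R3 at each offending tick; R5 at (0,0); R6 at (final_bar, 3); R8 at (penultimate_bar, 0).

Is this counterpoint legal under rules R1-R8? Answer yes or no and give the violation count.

bar 0: v0=A3 v1=A4 (P8)
bar 1: v0=G3 v1=E4 (M6)
bar 2: v0=A3 v1=C4 (m3)
bar 3: v0=G3 v1=G4 (P8)
bar 4: v0=F3 v1=C4 (P5)
bar 5: v0=E3 v1=C4 (m6)
bar 6: v0=G3 v1=B3 (M3)
bar 7: v0=A3 v1=G4 (m7)
bar 8: v0=G3 v1=B3 (M3)
bar 9: v0=B3 v1=G4 (m6)
bar 10: v0=A3 v1=A4 (P8)
  R2 @ bar4.0: G3/G4 P8 -> F3/C4 P5 similar
  R4 @ bar4.2: F3/G4 M2 untreated
  R4 @ bar7.0: A3/G4 m7 untreated
  R7 @ bar8.0: F4->B3 leap 6st
  R4 @ bar9.2: B3/F4 TT untreated

No (5 violations)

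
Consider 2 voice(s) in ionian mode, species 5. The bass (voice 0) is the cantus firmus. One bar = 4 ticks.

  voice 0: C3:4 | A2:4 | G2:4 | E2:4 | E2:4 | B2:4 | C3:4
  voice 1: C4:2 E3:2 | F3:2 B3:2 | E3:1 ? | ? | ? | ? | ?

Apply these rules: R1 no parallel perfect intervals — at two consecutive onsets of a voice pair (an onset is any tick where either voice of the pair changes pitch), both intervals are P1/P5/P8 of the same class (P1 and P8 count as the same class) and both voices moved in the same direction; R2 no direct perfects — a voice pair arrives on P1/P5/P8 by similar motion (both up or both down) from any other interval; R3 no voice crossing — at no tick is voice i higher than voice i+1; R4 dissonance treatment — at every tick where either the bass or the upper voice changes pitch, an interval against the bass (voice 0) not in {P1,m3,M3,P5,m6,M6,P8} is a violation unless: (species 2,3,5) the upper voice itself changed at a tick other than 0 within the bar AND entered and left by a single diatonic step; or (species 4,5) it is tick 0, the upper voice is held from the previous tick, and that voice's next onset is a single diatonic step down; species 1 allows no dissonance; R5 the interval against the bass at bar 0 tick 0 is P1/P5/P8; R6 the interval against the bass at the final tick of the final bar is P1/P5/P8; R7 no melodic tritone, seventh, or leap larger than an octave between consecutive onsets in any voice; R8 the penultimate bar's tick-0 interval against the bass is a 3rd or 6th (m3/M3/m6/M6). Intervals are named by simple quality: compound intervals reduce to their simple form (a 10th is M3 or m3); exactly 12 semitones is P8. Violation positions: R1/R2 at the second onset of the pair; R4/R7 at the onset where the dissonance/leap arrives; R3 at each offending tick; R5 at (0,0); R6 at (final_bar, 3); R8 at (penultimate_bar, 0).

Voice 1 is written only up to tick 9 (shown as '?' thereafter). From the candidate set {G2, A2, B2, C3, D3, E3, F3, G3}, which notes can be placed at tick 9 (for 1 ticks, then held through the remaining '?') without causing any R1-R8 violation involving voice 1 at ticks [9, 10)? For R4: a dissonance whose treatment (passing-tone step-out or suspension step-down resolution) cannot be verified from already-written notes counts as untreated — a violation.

{B2, D3, E3, G2, G3}

G2: legal
A2: violates R4
B2: legal
C3: violates R4
D3: legal
E3: legal
F3: violates R4
G3: legal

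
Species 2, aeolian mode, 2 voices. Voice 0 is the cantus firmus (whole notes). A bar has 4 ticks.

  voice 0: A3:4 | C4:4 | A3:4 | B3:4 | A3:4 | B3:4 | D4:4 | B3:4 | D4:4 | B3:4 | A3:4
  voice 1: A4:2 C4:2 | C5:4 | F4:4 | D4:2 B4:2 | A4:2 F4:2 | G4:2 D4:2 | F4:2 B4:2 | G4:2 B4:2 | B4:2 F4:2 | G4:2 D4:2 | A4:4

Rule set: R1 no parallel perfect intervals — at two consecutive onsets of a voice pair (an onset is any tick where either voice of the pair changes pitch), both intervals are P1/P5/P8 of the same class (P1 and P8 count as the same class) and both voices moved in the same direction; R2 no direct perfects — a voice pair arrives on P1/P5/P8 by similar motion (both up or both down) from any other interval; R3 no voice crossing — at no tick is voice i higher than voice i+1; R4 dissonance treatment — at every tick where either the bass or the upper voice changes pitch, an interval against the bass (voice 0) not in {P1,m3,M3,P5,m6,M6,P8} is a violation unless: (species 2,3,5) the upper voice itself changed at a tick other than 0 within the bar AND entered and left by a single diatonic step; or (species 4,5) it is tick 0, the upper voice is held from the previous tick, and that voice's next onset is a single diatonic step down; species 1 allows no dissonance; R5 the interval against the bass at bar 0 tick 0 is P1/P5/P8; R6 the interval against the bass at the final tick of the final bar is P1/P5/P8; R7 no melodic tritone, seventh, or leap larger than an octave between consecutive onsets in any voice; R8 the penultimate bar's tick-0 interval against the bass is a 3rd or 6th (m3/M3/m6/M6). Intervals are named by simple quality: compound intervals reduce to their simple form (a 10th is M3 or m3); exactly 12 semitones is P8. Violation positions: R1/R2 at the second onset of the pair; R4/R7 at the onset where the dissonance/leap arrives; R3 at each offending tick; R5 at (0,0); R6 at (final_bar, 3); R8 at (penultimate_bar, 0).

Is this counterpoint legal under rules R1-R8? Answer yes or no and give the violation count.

bar 0: v0=A3 v1=A4 (P8)
bar 1: v0=C4 v1=C5 (P8)
bar 2: v0=A3 v1=F4 (m6)
bar 3: v0=B3 v1=D4 (m3)
bar 4: v0=A3 v1=A4 (P8)
bar 5: v0=B3 v1=G4 (m6)
bar 6: v0=D4 v1=F4 (m3)
bar 7: v0=B3 v1=G4 (m6)
bar 8: v0=D4 v1=B4 (M6)
bar 9: v0=B3 v1=G4 (m6)
bar 10: v0=A3 v1=A4 (P8)
  R2 @ bar1.0: A3/C4 m3 -> C4/C5 P8 similar
  R1 @ bar4.0: B3/B4 P8 -> A3/A4 P8 similar
  R7 @ bar6.2: F4->B4 leap 6st
  R7 @ bar8.2: B4->F4 leap 6st

No (4 violations)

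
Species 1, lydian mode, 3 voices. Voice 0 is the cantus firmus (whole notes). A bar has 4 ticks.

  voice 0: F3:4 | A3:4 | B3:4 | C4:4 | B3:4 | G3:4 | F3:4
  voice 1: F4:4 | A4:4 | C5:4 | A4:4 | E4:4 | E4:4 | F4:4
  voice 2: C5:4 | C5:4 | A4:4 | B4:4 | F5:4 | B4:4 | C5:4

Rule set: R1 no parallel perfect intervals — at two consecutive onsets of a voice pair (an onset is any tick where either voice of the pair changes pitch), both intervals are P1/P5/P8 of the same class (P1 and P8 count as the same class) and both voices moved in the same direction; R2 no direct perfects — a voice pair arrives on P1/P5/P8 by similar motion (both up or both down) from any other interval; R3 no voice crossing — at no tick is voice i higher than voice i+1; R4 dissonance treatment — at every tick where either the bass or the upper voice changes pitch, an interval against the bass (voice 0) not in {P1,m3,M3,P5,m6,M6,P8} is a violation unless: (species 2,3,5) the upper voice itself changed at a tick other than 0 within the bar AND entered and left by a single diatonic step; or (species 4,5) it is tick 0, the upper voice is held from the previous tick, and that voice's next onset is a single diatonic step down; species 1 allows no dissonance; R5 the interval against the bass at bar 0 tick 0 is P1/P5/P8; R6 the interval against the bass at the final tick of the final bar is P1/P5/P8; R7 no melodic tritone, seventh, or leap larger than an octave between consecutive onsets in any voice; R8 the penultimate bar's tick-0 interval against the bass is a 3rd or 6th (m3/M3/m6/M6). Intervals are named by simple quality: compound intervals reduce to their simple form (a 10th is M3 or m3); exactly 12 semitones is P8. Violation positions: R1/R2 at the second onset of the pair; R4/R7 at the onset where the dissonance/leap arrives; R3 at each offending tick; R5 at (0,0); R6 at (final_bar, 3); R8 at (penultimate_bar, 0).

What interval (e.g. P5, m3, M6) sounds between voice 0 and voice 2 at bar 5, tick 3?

M3

voice 0=G3 voice 2=B4 -> M3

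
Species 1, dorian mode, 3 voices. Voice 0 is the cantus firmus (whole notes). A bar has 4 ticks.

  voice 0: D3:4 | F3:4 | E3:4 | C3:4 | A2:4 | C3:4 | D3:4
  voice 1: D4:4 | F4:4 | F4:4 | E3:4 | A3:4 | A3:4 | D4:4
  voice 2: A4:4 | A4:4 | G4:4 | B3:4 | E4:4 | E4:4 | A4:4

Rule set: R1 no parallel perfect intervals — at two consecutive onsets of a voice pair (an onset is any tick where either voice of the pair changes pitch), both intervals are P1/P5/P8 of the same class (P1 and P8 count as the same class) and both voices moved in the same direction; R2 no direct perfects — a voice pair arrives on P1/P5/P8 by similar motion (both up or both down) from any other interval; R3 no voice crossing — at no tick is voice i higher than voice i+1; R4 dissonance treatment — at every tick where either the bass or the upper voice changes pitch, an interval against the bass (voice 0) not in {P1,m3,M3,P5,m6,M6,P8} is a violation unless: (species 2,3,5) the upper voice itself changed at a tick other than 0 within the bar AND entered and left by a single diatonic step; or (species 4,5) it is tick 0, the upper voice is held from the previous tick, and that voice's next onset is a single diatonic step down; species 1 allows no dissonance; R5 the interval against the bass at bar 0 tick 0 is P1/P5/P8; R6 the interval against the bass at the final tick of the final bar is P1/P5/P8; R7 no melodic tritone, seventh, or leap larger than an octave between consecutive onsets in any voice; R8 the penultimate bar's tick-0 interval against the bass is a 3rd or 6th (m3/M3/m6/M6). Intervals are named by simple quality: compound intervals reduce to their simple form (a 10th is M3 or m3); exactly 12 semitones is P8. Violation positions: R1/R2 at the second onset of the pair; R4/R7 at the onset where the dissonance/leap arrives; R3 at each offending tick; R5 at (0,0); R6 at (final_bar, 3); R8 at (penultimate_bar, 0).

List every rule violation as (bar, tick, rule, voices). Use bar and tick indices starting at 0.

(1, 0, R1, (0, 1))
(2, 0, R4, (0, 1))
(3, 0, R2, (1, 2))
(3, 0, R4, (0, 2))
(3, 0, R7, (1,))
(4, 0, R1, (1, 2))
(6, 0, R1, (1, 2))
(6, 0, R2, (0, 1))
(6, 0, R2, (0, 2))

bar 0: v0=D3 v1=D4 v2=A4 downbeat P5
bar 1: v0=F3 v1=F4 v2=A4 downbeat M3
bar 2: v0=E3 v1=F4 v2=G4 downbeat m3
bar 3: v0=C3 v1=E3 v2=B3 downbeat M7
bar 4: v0=A2 v1=A3 v2=E4 downbeat P5
bar 5: v0=C3 v1=A3 v2=E4 downbeat M3
bar 6: v0=D3 v1=D4 v2=A4 downbeat P5
  -> R1 @ bar 1 tick 0 v(0, 1): D3/D4 P8 -> F3/F4 P8 similar
  -> R4 @ bar 2 tick 0 v(0, 1): E3/F4 m2 untreated
  -> R2 @ bar 3 tick 0 v(1, 2): F4/G4 M2 -> E3/B3 P5 similar
  -> R4 @ bar 3 tick 0 v(0, 2): C3/B3 M7 untreated
  -> R7 @ bar 3 tick 0 v(1,): F4->E3 leap 13st
  -> R1 @ bar 4 tick 0 v(1, 2): E3/B3 P5 -> A3/E4 P5 similar
  -> R1 @ bar 6 tick 0 v(1, 2): A3/E4 P5 -> D4/A4 P5 similar
  -> R2 @ bar 6 tick 0 v(0, 1): C3/A3 M6 -> D3/D4 P8 similar
  -> R2 @ bar 6 tick 0 v(0, 2): C3/E4 M3 -> D3/A4 P5 similar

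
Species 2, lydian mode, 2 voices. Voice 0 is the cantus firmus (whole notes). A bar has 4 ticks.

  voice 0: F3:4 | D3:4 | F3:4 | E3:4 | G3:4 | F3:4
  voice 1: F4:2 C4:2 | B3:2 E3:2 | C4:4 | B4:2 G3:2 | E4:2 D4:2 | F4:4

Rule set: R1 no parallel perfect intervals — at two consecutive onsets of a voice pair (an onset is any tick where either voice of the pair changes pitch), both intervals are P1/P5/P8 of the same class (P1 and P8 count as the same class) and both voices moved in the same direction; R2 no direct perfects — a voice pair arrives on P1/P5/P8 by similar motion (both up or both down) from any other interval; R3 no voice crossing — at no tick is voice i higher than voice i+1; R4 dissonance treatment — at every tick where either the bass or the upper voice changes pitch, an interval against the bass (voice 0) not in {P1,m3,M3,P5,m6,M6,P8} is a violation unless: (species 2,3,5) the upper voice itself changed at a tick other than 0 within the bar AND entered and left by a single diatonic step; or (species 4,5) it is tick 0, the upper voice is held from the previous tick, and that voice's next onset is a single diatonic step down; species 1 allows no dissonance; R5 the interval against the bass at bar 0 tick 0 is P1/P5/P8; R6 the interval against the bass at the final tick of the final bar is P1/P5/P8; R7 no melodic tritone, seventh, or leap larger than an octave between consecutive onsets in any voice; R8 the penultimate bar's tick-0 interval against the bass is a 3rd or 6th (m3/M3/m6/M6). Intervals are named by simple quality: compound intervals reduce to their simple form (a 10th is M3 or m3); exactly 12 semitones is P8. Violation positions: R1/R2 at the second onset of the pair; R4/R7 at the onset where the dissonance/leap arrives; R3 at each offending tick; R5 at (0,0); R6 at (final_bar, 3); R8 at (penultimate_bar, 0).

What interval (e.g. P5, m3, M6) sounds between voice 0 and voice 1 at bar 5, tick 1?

voice 0=F3 voice 1=F4 -> P8

P8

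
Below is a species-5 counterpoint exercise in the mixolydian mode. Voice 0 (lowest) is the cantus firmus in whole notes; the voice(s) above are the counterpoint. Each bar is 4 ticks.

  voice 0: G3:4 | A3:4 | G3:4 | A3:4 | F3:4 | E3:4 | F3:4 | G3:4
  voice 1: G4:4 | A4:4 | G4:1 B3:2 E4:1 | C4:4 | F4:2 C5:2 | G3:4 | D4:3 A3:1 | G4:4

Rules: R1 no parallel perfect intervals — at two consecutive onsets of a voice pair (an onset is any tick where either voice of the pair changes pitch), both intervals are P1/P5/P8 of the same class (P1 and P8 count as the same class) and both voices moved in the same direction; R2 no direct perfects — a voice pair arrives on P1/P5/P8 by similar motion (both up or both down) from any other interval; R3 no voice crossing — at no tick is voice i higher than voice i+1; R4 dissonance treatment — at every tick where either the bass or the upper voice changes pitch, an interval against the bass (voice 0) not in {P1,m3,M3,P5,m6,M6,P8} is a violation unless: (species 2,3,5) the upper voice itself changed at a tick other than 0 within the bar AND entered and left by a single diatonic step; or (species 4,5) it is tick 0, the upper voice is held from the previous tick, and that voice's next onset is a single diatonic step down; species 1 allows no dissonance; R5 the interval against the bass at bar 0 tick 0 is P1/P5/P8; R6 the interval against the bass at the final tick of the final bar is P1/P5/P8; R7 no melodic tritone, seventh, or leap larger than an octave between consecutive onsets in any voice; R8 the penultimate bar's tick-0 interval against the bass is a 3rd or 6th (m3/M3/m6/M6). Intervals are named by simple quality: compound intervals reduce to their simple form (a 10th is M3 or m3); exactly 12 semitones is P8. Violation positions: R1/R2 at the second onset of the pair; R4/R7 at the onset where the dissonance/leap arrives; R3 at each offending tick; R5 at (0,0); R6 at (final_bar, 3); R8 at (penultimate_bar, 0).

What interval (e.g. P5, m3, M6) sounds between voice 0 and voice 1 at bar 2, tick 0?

P8

voice 0=G3 voice 1=G4 -> P8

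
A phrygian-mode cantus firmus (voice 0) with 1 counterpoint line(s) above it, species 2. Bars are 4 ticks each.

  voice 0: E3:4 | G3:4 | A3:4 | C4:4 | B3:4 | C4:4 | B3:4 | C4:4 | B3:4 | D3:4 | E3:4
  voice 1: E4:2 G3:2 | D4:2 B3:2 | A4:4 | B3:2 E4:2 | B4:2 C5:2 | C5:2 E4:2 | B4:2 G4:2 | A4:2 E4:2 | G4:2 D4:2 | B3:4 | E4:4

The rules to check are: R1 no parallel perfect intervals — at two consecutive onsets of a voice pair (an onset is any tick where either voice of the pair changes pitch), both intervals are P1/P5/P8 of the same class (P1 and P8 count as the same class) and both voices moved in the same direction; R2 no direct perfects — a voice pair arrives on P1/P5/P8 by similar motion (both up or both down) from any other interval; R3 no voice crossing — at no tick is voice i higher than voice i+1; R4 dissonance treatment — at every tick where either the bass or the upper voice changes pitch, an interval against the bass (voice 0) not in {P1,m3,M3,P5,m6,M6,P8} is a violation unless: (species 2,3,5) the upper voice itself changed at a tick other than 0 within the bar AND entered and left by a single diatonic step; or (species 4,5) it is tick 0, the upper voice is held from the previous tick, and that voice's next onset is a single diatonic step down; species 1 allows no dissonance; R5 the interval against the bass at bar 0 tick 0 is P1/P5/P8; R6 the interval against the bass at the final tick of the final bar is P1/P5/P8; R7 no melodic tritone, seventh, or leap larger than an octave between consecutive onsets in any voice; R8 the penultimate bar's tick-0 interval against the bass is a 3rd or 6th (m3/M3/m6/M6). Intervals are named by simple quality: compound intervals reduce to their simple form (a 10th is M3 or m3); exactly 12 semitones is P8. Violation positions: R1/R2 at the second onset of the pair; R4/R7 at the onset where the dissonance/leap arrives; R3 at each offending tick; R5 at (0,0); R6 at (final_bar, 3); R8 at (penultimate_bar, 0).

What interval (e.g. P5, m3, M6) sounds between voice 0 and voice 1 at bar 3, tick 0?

m2

voice 0=C4 voice 1=B3 -> m2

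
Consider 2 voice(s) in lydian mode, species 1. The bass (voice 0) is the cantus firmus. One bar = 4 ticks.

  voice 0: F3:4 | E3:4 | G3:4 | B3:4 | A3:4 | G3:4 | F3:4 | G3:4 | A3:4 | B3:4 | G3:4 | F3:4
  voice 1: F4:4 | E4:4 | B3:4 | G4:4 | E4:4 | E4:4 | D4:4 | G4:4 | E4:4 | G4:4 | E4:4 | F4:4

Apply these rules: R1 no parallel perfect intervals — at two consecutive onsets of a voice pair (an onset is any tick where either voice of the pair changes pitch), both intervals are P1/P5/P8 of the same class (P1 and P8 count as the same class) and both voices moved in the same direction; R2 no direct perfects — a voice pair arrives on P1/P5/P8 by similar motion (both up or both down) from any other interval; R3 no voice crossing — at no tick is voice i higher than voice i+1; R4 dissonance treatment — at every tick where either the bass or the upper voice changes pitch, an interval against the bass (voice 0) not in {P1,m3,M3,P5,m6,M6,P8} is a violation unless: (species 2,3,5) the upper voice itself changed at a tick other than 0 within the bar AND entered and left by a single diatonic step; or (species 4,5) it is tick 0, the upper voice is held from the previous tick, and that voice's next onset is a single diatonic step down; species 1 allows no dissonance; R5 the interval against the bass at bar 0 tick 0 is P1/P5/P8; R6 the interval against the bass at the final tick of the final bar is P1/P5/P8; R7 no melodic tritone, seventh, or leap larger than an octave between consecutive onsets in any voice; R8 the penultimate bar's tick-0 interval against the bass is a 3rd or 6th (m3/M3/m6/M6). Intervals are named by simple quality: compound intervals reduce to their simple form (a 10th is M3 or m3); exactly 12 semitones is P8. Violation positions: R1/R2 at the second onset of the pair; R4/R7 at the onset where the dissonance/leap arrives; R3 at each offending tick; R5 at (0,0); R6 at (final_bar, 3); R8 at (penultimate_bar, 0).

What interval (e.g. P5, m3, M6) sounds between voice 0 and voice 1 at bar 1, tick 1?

voice 0=E3 voice 1=E4 -> P8

P8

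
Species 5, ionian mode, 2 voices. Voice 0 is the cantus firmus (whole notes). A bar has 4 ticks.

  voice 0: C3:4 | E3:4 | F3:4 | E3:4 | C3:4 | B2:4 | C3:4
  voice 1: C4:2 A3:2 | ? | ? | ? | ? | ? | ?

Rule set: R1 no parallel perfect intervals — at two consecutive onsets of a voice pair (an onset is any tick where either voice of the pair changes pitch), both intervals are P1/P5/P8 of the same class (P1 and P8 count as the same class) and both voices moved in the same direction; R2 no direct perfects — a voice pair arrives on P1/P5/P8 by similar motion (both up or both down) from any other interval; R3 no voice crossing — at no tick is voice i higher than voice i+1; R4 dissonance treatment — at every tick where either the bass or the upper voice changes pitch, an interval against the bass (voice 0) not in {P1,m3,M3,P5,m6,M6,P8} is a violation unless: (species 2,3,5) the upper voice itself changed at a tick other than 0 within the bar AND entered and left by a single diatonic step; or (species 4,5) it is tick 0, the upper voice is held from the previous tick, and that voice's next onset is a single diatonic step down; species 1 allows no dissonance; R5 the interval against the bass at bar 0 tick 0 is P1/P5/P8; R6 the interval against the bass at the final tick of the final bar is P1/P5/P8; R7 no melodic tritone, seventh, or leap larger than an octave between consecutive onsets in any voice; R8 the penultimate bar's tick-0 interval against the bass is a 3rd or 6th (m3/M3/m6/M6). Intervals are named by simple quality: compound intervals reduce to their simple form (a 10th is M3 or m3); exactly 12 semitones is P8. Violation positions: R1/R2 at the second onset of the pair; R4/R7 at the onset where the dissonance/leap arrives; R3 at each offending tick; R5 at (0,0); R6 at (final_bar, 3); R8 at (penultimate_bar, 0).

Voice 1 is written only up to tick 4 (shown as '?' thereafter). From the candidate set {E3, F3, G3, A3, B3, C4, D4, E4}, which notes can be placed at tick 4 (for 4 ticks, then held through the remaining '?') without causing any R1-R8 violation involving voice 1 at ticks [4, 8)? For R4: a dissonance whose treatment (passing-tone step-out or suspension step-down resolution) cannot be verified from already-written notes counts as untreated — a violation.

{C4, E3, G3}

E3: legal
F3: violates R4
G3: legal
A3: violates R4
B3: violates R2
C4: legal
D4: violates R4
E4: violates R2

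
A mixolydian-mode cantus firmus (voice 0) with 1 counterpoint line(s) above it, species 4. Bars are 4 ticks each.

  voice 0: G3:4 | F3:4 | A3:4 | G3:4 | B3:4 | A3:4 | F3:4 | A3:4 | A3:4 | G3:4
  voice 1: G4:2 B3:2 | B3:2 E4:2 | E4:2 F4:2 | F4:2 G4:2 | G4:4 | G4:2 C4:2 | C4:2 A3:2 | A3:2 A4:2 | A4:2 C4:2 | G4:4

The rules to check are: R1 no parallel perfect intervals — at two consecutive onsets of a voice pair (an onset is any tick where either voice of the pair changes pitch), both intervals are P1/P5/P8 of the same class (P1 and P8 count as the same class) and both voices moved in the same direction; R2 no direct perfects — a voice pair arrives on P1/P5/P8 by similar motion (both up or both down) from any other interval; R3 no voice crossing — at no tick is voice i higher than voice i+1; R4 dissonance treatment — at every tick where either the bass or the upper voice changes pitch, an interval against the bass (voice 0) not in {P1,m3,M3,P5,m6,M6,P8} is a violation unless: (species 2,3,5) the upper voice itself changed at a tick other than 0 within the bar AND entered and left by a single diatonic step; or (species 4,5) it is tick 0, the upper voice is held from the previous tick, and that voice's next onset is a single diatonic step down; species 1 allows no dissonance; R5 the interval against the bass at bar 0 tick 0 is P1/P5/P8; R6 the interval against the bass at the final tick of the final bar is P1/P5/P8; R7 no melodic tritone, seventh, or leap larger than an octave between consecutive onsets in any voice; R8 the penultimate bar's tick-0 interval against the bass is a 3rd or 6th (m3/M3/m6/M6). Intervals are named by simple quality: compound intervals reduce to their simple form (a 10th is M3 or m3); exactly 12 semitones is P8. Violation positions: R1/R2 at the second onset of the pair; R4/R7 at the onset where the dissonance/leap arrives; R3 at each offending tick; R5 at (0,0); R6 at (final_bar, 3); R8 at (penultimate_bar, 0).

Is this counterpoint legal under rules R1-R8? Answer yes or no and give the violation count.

bar 0: v0=G3 v1=G4 (P8)
bar 1: v0=F3 v1=B3 (TT)
bar 2: v0=A3 v1=E4 (P5)
bar 3: v0=G3 v1=F4 (m7)
bar 4: v0=B3 v1=G4 (m6)
bar 5: v0=A3 v1=G4 (m7)
bar 6: v0=F3 v1=C4 (P5)
bar 7: v0=A3 v1=A3 (P1)
bar 8: v0=A3 v1=A4 (P8)
bar 9: v0=G3 v1=G4 (P8)
  R4 @ bar1.0: F3/B3 TT untreated
  R4 @ bar1.2: F3/E4 M7 untreated
  R4 @ bar3.0: G3/F4 m7 untreated
  R4 @ bar5.0: A3/G4 m7 untreated
  R8 @ bar8.0: penult P8 not 3rd/6th

No (5 violations)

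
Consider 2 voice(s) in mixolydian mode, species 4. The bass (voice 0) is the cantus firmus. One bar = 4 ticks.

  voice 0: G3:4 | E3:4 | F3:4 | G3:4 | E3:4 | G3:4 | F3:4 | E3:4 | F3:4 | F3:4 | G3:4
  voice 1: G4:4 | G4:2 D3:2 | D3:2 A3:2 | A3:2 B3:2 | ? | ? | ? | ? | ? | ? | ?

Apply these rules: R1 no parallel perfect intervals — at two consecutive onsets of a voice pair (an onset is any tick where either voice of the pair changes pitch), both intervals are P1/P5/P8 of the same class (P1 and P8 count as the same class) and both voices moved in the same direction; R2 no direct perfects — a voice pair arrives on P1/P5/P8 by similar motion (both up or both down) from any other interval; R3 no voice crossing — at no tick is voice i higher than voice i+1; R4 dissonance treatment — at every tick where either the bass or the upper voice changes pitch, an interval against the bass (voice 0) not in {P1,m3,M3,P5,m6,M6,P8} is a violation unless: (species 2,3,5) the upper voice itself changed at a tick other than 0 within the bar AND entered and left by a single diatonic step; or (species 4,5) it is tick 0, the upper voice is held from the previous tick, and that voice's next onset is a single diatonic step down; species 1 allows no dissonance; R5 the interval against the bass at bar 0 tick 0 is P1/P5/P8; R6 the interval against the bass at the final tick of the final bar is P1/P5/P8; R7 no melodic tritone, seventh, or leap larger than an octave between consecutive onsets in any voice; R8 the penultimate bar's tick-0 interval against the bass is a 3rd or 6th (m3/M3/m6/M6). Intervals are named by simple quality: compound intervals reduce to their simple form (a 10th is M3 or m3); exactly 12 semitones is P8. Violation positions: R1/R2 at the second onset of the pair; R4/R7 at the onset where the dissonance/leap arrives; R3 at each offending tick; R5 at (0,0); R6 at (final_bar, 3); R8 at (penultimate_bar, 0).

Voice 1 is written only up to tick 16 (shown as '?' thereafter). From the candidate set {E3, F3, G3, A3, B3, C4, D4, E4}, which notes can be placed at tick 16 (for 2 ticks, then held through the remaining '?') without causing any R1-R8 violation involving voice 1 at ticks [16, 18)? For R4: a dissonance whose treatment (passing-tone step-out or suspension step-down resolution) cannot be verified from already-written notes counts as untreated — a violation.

E3: violates R2
F3: violates R4,R7
G3: legal
A3: violates R4
B3: legal
C4: legal
D4: violates R4
E4: legal

{B3, C4, E4, G3}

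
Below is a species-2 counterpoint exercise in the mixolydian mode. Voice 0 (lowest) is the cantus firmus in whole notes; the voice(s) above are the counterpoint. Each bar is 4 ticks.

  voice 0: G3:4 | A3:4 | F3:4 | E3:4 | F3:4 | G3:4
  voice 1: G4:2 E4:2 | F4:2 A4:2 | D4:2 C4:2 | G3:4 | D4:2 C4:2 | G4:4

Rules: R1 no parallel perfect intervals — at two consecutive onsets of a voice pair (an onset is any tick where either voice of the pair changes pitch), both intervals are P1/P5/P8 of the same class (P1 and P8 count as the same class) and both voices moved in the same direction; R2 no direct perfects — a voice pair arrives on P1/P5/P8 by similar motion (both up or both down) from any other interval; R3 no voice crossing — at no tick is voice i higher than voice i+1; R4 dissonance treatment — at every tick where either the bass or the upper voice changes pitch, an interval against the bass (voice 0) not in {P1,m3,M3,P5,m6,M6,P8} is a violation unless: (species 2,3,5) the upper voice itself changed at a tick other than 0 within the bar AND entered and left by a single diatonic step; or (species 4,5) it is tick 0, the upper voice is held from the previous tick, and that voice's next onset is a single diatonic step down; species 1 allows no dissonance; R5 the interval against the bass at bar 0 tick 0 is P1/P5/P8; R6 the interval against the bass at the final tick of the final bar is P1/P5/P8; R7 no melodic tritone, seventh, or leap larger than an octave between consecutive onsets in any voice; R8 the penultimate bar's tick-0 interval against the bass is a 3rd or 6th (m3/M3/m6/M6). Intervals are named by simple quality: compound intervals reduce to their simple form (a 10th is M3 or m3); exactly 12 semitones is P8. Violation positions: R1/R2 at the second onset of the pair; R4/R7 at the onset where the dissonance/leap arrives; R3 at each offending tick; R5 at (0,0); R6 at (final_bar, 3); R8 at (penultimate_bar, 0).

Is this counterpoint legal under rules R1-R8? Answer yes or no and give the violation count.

No (1 violations)

bar 0: v0=G3 v1=G4 (P8)
bar 1: v0=A3 v1=F4 (m6)
bar 2: v0=F3 v1=D4 (M6)
bar 3: v0=E3 v1=G3 (m3)
bar 4: v0=F3 v1=D4 (M6)
bar 5: v0=G3 v1=G4 (P8)
  R2 @ bar5.0: F3/C4 P5 -> G3/G4 P8 similar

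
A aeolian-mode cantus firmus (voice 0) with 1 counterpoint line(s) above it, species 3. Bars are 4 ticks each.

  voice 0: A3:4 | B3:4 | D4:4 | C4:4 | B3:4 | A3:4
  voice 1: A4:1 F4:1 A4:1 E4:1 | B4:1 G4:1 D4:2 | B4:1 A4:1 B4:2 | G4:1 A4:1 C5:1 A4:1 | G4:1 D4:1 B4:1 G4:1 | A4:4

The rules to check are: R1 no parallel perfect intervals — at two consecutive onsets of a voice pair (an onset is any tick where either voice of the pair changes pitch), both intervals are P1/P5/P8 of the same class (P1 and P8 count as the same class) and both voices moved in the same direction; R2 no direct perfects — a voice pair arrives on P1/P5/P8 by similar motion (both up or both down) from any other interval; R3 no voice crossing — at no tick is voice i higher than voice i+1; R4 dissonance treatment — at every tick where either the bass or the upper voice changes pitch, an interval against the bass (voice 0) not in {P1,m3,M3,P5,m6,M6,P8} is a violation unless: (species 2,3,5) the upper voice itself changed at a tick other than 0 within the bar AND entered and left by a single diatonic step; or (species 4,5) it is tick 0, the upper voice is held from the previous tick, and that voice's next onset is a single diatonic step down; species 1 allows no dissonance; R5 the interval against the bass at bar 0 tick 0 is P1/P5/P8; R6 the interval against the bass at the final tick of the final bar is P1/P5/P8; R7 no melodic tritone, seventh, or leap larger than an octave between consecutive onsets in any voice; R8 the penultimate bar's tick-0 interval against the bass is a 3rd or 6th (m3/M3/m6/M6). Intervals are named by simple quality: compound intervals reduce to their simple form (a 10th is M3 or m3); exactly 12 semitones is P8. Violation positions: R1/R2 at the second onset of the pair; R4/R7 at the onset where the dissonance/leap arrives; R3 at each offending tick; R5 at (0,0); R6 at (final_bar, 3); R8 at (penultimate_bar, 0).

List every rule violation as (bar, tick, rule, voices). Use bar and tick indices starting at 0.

(1, 0, R2, (0, 1))
(3, 0, R2, (0, 1))

bar 0: v0=A3 v1=A4 downbeat P8
bar 1: v0=B3 v1=B4 downbeat P8
bar 2: v0=D4 v1=B4 downbeat M6
bar 3: v0=C4 v1=G4 downbeat P5
bar 4: v0=B3 v1=G4 downbeat m6
bar 5: v0=A3 v1=A4 downbeat P8
  -> R2 @ bar 1 tick 0 v(0, 1): A3/E4 P5 -> B3/B4 P8 similar
  -> R2 @ bar 3 tick 0 v(0, 1): D4/B4 M6 -> C4/G4 P5 similar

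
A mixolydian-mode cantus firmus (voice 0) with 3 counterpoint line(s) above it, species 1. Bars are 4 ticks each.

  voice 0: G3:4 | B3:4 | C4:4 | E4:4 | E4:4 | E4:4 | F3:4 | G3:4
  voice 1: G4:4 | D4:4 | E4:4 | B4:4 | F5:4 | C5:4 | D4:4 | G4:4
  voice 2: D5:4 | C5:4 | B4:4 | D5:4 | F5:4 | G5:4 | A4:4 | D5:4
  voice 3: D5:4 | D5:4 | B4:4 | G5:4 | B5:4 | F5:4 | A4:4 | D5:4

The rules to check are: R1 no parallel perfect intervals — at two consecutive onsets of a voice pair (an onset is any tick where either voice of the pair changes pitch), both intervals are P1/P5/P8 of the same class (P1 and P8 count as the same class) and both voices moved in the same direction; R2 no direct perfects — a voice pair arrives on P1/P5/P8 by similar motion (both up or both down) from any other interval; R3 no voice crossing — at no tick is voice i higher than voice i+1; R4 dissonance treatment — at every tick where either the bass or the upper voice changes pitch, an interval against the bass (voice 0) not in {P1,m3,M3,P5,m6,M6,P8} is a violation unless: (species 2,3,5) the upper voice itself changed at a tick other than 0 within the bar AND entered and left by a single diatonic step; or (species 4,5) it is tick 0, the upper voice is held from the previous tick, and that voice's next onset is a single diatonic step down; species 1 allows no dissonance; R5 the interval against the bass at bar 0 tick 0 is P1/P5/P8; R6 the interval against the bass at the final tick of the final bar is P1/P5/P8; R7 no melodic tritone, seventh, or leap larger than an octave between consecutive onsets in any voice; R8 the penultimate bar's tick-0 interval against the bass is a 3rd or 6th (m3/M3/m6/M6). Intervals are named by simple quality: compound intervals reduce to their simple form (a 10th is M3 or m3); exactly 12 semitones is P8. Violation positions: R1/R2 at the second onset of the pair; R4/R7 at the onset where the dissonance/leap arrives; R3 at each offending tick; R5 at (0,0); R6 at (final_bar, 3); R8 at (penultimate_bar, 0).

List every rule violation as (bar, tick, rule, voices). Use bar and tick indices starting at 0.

(1, 0, R4, (0, 2))
(2, 0, R2, (2, 3))
(2, 0, R4, (0, 2))
(2, 0, R4, (0, 3))
(3, 0, R2, (0, 1))
(3, 0, R4, (0, 2))
(4, 0, R2, (1, 2))
(4, 0, R4, (0, 1))
(4, 0, R4, (0, 2))
(4, 0, R7, (1,))
(5, 0, R3, (2, 3))
(5, 0, R4, (0, 3))
(5, 0, R7, (3,))
(5, 1, R3, (2, 3))
(5, 2, R3, (2, 3))
(5, 3, R3, (2, 3))
(6, 0, R1, (1, 2))
(6, 0, R2, (1, 3))
(6, 0, R2, (2, 3))
(6, 0, R7, (0,))
(6, 0, R7, (1,))
(6, 0, R7, (2,))
(7, 0, R1, (1, 2))
(7, 0, R1, (1, 3))
(7, 0, R1, (2, 3))
(7, 0, R2, (0, 1))
(7, 0, R2, (0, 2))
(7, 0, R2, (0, 3))

bar 0: v0=G3 v1=G4 v2=D5 v3=D5 downbeat P5
bar 1: v0=B3 v1=D4 v2=C5 v3=D5 downbeat m3
bar 2: v0=C4 v1=E4 v2=B4 v3=B4 downbeat M7
bar 3: v0=E4 v1=B4 v2=D5 v3=G5 downbeat m3
bar 4: v0=E4 v1=F5 v2=F5 v3=B5 downbeat P5
bar 5: v0=E4 v1=C5 v2=G5 v3=F5 downbeat m2
bar 6: v0=F3 v1=D4 v2=A4 v3=A4 downbeat M3
bar 7: v0=G3 v1=G4 v2=D5 v3=D5 downbeat P5
  -> R4 @ bar 1 tick 0 v(0, 2): B3/C5 m2 untreated
  -> R2 @ bar 2 tick 0 v(2, 3): C5/D5 M2 -> B4/B4 P1 similar
  -> R4 @ bar 2 tick 0 v(0, 2): C4/B4 M7 untreated
  -> R4 @ bar 2 tick 0 v(0, 3): C4/B4 M7 untreated
  -> R2 @ bar 3 tick 0 v(0, 1): C4/E4 M3 -> E4/B4 P5 similar
  -> R4 @ bar 3 tick 0 v(0, 2): E4/D5 m7 untreated
  -> R2 @ bar 4 tick 0 v(1, 2): B4/D5 m3 -> F5/F5 P1 similar
  -> R4 @ bar 4 tick 0 v(0, 1): E4/F5 m2 untreated
  -> R4 @ bar 4 tick 0 v(0, 2): E4/F5 m2 untreated
  -> R7 @ bar 4 tick 0 v(1,): B4->F5 leap 6st
  -> R3 @ bar 5 tick 0 v(2, 3): G5 above F5
  -> R4 @ bar 5 tick 0 v(0, 3): E4/F5 m2 untreated
  -> R7 @ bar 5 tick 0 v(3,): B5->F5 leap 6st
  -> R3 @ bar 5 tick 1 v(2, 3): G5 above F5
  -> R3 @ bar 5 tick 2 v(2, 3): G5 above F5
  -> R3 @ bar 5 tick 3 v(2, 3): G5 above F5
  -> R1 @ bar 6 tick 0 v(1, 2): C5/G5 P5 -> D4/A4 P5 similar
  -> R2 @ bar 6 tick 0 v(1, 3): C5/F5 P4 -> D4/A4 P5 similar
  -> R2 @ bar 6 tick 0 v(2, 3): G5/F5 M2 -> A4/A4 P1 similar
  -> R7 @ bar 6 tick 0 v(0,): E4->F3 leap 11st
  -> R7 @ bar 6 tick 0 v(1,): C5->D4 leap 10st
  -> R7 @ bar 6 tick 0 v(2,): G5->A4 leap 10st
  -> R1 @ bar 7 tick 0 v(1, 2): D4/A4 P5 -> G4/D5 P5 similar
  -> R1 @ bar 7 tick 0 v(1, 3): D4/A4 P5 -> G4/D5 P5 similar
  -> R1 @ bar 7 tick 0 v(2, 3): A4/A4 P1 -> D5/D5 P1 similar
  -> R2 @ bar 7 tick 0 v(0, 1): F3/D4 M6 -> G3/G4 P8 similar
  -> R2 @ bar 7 tick 0 v(0, 2): F3/A4 M3 -> G3/D5 P5 similar
  -> R2 @ bar 7 tick 0 v(0, 3): F3/A4 M3 -> G3/D5 P5 similar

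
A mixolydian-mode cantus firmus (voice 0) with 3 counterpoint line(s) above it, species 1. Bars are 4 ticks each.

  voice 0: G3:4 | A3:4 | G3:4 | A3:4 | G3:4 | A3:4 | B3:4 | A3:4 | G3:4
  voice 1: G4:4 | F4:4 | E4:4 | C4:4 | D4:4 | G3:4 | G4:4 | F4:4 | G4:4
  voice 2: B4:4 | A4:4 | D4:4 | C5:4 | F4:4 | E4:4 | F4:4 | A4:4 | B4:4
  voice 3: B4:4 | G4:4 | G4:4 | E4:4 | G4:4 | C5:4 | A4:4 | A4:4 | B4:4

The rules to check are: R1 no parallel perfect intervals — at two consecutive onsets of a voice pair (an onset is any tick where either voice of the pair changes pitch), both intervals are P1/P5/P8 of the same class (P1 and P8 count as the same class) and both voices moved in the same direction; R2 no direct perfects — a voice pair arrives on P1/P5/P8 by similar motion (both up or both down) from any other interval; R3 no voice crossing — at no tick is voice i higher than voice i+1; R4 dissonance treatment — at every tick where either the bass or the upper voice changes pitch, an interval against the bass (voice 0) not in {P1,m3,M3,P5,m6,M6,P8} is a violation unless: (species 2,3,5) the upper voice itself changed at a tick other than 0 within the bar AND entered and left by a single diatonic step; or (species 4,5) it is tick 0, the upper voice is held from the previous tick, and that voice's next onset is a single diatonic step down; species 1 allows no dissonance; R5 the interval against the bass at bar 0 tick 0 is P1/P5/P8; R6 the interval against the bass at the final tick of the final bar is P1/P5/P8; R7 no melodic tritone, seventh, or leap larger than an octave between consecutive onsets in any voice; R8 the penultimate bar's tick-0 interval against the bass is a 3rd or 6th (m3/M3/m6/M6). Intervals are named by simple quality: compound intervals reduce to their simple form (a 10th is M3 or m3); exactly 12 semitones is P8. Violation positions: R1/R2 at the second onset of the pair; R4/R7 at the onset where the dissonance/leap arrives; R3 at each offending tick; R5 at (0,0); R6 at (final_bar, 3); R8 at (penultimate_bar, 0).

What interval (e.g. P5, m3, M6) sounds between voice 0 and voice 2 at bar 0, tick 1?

M3

voice 0=G3 voice 2=B4 -> M3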